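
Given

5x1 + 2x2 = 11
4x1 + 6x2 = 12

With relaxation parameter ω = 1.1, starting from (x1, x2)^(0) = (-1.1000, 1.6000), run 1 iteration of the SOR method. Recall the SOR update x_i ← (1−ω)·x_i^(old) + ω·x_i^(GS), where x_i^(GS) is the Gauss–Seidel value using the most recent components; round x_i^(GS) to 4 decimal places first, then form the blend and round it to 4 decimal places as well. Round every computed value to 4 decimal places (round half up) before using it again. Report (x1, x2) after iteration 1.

Iteration 1:
  x1: GS value = (11 - (2)·1.6000) / (5) = 1.5600;  x1 ← (1−ω)·-1.1000 + ω·1.5600 = 1.8260
  x2: GS value = (12 - (4)·1.8260) / (6) = 0.7827;  x2 ← (1−ω)·1.6000 + ω·0.7827 = 0.7010

(1.8260, 0.7010)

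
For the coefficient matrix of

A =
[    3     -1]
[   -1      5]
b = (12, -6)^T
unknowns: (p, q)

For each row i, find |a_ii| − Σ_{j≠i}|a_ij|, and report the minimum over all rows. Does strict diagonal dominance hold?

2

row 1: |3| − (1) = 2
row 2: |5| − (1) = 4
minimum over rows = 2 → strictly diagonally dominant (convergence guaranteed)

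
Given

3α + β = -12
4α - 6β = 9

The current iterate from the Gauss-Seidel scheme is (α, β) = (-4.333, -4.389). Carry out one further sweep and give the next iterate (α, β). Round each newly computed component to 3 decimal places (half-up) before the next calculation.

One sweep:
  α = (-12 - (1)·-4.389) / (3) = -2.537
  β = (9 - (4)·-2.537) / (-6) = -3.191

(-2.537, -3.191)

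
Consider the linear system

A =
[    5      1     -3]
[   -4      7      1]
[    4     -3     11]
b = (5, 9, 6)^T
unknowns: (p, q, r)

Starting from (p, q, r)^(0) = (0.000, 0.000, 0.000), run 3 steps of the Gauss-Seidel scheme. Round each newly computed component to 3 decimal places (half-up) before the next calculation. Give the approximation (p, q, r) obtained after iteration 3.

Iteration 1:
  p = (5 - (1)·0.000 - (-3)·0.000) / (5) = 1.000
  q = (9 - (-4)·1.000 - (1)·0.000) / (7) = 1.857
  r = (6 - (4)·1.000 - (-3)·1.857) / (11) = 0.688
Iteration 2:
  p = (5 - (1)·1.857 - (-3)·0.688) / (5) = 1.041
  q = (9 - (-4)·1.041 - (1)·0.688) / (7) = 1.782
  r = (6 - (4)·1.041 - (-3)·1.782) / (11) = 0.653
Iteration 3:
  p = (5 - (1)·1.782 - (-3)·0.653) / (5) = 1.035
  q = (9 - (-4)·1.035 - (1)·0.653) / (7) = 1.784
  r = (6 - (4)·1.035 - (-3)·1.784) / (11) = 0.656

(1.035, 1.784, 0.656)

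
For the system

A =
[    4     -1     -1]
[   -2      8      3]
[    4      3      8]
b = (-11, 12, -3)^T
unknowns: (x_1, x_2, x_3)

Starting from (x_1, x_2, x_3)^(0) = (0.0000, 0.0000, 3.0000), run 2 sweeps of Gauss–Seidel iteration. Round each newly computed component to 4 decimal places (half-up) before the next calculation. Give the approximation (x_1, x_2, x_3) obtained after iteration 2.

(-2.6133, 0.5947, 0.7086)

Iteration 1:
  x_1 = (-11 - (-1)·0.0000 - (-1)·3.0000) / (4) = -2.0000
  x_2 = (12 - (-2)·-2.0000 - (3)·3.0000) / (8) = -0.1250
  x_3 = (-3 - (4)·-2.0000 - (3)·-0.1250) / (8) = 0.6719
Iteration 2:
  x_1 = (-11 - (-1)·-0.1250 - (-1)·0.6719) / (4) = -2.6133
  x_2 = (12 - (-2)·-2.6133 - (3)·0.6719) / (8) = 0.5947
  x_3 = (-3 - (4)·-2.6133 - (3)·0.5947) / (8) = 0.7086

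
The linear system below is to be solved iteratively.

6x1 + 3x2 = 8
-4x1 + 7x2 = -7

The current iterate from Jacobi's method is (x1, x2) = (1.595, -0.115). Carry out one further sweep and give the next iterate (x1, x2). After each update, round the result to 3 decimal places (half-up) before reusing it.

(1.391, -0.089)

One sweep:
  x1 = (8 - (3)·-0.115) / (6) = 1.391
  x2 = (-7 - (-4)·1.595) / (7) = -0.089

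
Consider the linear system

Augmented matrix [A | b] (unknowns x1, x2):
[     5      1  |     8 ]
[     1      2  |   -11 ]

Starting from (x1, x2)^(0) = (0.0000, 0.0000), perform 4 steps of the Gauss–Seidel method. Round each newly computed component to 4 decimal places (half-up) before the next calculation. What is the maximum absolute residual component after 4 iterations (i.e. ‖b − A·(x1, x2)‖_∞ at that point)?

Iteration 1:
  x1 = (8 - (1)·0.0000) / (5) = 1.6000
  x2 = (-11 - (1)·1.6000) / (2) = -6.3000
Iteration 2:
  x1 = (8 - (1)·-6.3000) / (5) = 2.8600
  x2 = (-11 - (1)·2.8600) / (2) = -6.9300
Iteration 3:
  x1 = (8 - (1)·-6.9300) / (5) = 2.9860
  x2 = (-11 - (1)·2.9860) / (2) = -6.9930
Iteration 4:
  x1 = (8 - (1)·-6.9930) / (5) = 2.9986
  x2 = (-11 - (1)·2.9986) / (2) = -6.9993
Residual b − A·x = (0.0063, 0.0000); ∞-norm = 0.0063

0.0063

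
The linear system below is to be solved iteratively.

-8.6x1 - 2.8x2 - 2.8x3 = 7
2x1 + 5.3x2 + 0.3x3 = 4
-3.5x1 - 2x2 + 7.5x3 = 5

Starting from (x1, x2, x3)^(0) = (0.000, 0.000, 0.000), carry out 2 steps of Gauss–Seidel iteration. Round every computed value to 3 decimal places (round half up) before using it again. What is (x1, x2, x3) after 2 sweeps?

Iteration 1:
  x1 = (7 - (-2.8)·0.000 - (-2.8)·0.000) / (-8.6) = -0.814
  x2 = (4 - (2)·-0.814 - (0.3)·0.000) / (5.3) = 1.062
  x3 = (5 - (-3.5)·-0.814 - (-2)·1.062) / (7.5) = 0.570
Iteration 2:
  x1 = (7 - (-2.8)·1.062 - (-2.8)·0.570) / (-8.6) = -1.345
  x2 = (4 - (2)·-1.345 - (0.3)·0.570) / (5.3) = 1.230
  x3 = (5 - (-3.5)·-1.345 - (-2)·1.230) / (7.5) = 0.367

(-1.345, 1.230, 0.367)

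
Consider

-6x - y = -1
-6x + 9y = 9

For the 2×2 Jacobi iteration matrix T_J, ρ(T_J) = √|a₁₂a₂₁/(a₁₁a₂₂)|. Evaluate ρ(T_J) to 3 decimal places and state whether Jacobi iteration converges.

a₁₂a₂₁/(a₁₁a₂₂) = (-1)·(-6) / ((-6)·(9)) = -0.111111
ρ = √|-0.111111| = √0.111111 = 0.333
ρ < 1, so Jacobi converges

0.333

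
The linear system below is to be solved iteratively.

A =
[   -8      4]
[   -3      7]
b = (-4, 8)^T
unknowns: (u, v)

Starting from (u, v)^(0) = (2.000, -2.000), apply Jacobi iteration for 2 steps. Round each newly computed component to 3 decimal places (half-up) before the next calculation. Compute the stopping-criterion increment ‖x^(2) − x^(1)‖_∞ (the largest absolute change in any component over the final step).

2.000

Iteration 1:
  u = (-4 - (4)·-2.000) / (-8) = -0.500
  v = (8 - (-3)·2.000) / (7) = 2.000
Iteration 2:
  u = (-4 - (4)·2.000) / (-8) = 1.500
  v = (8 - (-3)·-0.500) / (7) = 0.929
Change: (2.000, -1.071) → max |·| = 2.000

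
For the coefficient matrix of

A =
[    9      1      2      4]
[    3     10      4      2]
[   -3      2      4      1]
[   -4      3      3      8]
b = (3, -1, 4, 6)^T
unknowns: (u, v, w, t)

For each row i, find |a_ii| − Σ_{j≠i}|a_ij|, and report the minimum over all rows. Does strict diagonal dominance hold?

row 1: |9| − (1+2+4) = 2
row 2: |10| − (3+4+2) = 1
row 3: |4| − (3+2+1) = -2
row 4: |8| − (4+3+3) = -2
minimum over rows = -2 → not strictly diagonally dominant

-2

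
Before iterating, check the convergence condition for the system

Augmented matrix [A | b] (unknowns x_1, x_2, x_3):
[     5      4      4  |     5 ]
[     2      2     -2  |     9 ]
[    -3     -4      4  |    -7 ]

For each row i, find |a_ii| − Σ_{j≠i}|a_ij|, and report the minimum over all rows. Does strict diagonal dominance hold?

row 1: |5| − (4+4) = -3
row 2: |2| − (2+2) = -2
row 3: |4| − (3+4) = -3
minimum over rows = -3 → not strictly diagonally dominant

-3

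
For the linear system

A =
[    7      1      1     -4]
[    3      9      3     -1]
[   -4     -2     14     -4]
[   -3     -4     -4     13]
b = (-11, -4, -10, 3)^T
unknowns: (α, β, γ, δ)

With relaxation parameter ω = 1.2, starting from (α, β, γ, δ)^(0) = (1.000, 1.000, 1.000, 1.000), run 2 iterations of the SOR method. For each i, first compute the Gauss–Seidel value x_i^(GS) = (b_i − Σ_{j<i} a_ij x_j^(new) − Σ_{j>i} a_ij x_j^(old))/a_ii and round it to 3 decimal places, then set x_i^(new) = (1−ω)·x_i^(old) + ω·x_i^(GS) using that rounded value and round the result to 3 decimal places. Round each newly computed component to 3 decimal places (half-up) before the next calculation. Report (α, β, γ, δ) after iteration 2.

Iteration 1:
  α: GS value = (-11 - (1)·1.000 - (1)·1.000 - (-4)·1.000) / (7) = -1.286;  α ← (1−ω)·1.000 + ω·-1.286 = -1.743
  β: GS value = (-4 - (3)·-1.743 - (3)·1.000 - (-1)·1.000) / (9) = -0.086;  β ← (1−ω)·1.000 + ω·-0.086 = -0.303
  γ: GS value = (-10 - (-4)·-1.743 - (-2)·-0.303 - (-4)·1.000) / (14) = -0.970;  γ ← (1−ω)·1.000 + ω·-0.970 = -1.364
  δ: GS value = (3 - (-3)·-1.743 - (-4)·-0.303 - (-4)·-1.364) / (13) = -0.684;  δ ← (1−ω)·1.000 + ω·-0.684 = -1.021
Iteration 2:
  α: GS value = (-11 - (1)·-0.303 - (1)·-1.364 - (-4)·-1.021) / (7) = -1.917;  α ← (1−ω)·-1.743 + ω·-1.917 = -1.952
  β: GS value = (-4 - (3)·-1.952 - (3)·-1.364 - (-1)·-1.021) / (9) = 0.547;  β ← (1−ω)·-0.303 + ω·0.547 = 0.717
  γ: GS value = (-10 - (-4)·-1.952 - (-2)·0.717 - (-4)·-1.021) / (14) = -1.461;  γ ← (1−ω)·-1.364 + ω·-1.461 = -1.480
  δ: GS value = (3 - (-3)·-1.952 - (-4)·0.717 - (-4)·-1.480) / (13) = -0.454;  δ ← (1−ω)·-1.021 + ω·-0.454 = -0.341

(-1.952, 0.717, -1.480, -0.341)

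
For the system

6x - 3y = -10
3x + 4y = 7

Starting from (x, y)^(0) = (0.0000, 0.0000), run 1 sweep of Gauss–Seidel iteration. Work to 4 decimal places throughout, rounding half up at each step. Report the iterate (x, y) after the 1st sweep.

(-1.6667, 3.0000)

Iteration 1:
  x = (-10 - (-3)·0.0000) / (6) = -1.6667
  y = (7 - (3)·-1.6667) / (4) = 3.0000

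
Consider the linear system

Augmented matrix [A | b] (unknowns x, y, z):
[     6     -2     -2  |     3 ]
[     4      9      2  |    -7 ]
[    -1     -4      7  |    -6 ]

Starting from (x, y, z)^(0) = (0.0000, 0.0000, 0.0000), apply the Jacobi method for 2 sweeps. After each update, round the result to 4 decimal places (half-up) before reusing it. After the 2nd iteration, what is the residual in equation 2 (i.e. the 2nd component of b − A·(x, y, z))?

2.9259

Iteration 1:
  x = (3 - (-2)·0.0000 - (-2)·0.0000) / (6) = 0.5000
  y = (-7 - (4)·0.0000 - (2)·0.0000) / (9) = -0.7778
  z = (-6 - (-1)·0.0000 - (-4)·0.0000) / (7) = -0.8571
Iteration 2:
  x = (3 - (-2)·-0.7778 - (-2)·-0.8571) / (6) = -0.0450
  y = (-7 - (4)·0.5000 - (2)·-0.8571) / (9) = -0.8095
  z = (-6 - (-1)·0.5000 - (-4)·-0.7778) / (7) = -1.2302
Residual b − A·x = (-0.8094, 2.9259, -0.6716)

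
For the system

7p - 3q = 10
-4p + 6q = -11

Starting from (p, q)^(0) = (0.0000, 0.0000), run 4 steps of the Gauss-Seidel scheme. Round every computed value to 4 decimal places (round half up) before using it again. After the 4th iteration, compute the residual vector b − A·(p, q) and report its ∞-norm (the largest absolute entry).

Iteration 1:
  p = (10 - (-3)·0.0000) / (7) = 1.4286
  q = (-11 - (-4)·1.4286) / (6) = -0.8809
Iteration 2:
  p = (10 - (-3)·-0.8809) / (7) = 1.0510
  q = (-11 - (-4)·1.0510) / (6) = -1.1327
Iteration 3:
  p = (10 - (-3)·-1.1327) / (7) = 0.9431
  q = (-11 - (-4)·0.9431) / (6) = -1.2046
Iteration 4:
  p = (10 - (-3)·-1.2046) / (7) = 0.9123
  q = (-11 - (-4)·0.9123) / (6) = -1.2251
Residual b − A·x = (-0.0614, -0.0002); ∞-norm = 0.0614

0.0614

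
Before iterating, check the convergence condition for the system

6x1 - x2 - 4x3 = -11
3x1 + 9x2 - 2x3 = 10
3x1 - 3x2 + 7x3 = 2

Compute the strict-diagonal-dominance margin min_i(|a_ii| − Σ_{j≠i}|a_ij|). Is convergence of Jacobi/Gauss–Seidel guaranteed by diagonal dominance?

1

row 1: |6| − (1+4) = 1
row 2: |9| − (3+2) = 4
row 3: |7| − (3+3) = 1
minimum over rows = 1 → strictly diagonally dominant (convergence guaranteed)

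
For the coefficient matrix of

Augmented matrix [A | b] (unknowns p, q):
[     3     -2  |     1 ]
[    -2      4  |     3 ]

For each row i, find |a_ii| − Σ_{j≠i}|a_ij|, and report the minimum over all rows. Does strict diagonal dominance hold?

1

row 1: |3| − (2) = 1
row 2: |4| − (2) = 2
minimum over rows = 1 → strictly diagonally dominant (convergence guaranteed)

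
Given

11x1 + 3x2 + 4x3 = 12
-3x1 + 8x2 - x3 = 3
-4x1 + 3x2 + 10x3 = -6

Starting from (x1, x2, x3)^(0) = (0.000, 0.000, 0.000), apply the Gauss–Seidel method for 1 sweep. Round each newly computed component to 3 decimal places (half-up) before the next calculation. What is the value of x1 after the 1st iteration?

Iteration 1:
  x1 = (12 - (3)·0.000 - (4)·0.000) / (11) = 1.091
  x2 = (3 - (-3)·1.091 - (-1)·0.000) / (8) = 0.784
  x3 = (-6 - (-4)·1.091 - (3)·0.784) / (10) = -0.399

1.091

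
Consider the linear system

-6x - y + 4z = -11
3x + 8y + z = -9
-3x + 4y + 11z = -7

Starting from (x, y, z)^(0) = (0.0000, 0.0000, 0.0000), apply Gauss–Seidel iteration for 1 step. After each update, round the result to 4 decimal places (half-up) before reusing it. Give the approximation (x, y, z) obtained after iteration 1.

(1.8333, -1.8125, 0.5227)

Iteration 1:
  x = (-11 - (-1)·0.0000 - (4)·0.0000) / (-6) = 1.8333
  y = (-9 - (3)·1.8333 - (1)·0.0000) / (8) = -1.8125
  z = (-7 - (-3)·1.8333 - (4)·-1.8125) / (11) = 0.5227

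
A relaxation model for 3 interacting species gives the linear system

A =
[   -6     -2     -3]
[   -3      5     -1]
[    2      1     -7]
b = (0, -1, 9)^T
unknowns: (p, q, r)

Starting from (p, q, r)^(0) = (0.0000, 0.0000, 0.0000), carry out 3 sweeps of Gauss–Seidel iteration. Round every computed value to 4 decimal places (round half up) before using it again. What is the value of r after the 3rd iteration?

Iteration 1:
  p = (0 - (-2)·0.0000 - (-3)·0.0000) / (-6) = 0.0000
  q = (-1 - (-3)·0.0000 - (-1)·0.0000) / (5) = -0.2000
  r = (9 - (2)·0.0000 - (1)·-0.2000) / (-7) = -1.3143
Iteration 2:
  p = (0 - (-2)·-0.2000 - (-3)·-1.3143) / (-6) = 0.7238
  q = (-1 - (-3)·0.7238 - (-1)·-1.3143) / (5) = -0.0286
  r = (9 - (2)·0.7238 - (1)·-0.0286) / (-7) = -1.0830
Iteration 3:
  p = (0 - (-2)·-0.0286 - (-3)·-1.0830) / (-6) = 0.5510
  q = (-1 - (-3)·0.5510 - (-1)·-1.0830) / (5) = -0.0860
  r = (9 - (2)·0.5510 - (1)·-0.0860) / (-7) = -1.1406

-1.1406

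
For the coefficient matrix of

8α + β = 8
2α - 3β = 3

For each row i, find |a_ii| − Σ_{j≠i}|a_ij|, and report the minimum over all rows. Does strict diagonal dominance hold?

1

row 1: |8| − (1) = 7
row 2: |-3| − (2) = 1
minimum over rows = 1 → strictly diagonally dominant (convergence guaranteed)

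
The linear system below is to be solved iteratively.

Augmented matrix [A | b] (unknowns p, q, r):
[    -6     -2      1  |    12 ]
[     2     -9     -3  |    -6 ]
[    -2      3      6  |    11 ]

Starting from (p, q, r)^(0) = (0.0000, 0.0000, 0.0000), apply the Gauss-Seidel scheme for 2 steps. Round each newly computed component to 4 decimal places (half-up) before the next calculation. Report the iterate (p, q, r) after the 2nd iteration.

(-1.8981, -0.1070, 1.2541)

Iteration 1:
  p = (12 - (-2)·0.0000 - (1)·0.0000) / (-6) = -2.0000
  q = (-6 - (2)·-2.0000 - (-3)·0.0000) / (-9) = 0.2222
  r = (11 - (-2)·-2.0000 - (3)·0.2222) / (6) = 1.0556
Iteration 2:
  p = (12 - (-2)·0.2222 - (1)·1.0556) / (-6) = -1.8981
  q = (-6 - (2)·-1.8981 - (-3)·1.0556) / (-9) = -0.1070
  r = (11 - (-2)·-1.8981 - (3)·-0.1070) / (6) = 1.2541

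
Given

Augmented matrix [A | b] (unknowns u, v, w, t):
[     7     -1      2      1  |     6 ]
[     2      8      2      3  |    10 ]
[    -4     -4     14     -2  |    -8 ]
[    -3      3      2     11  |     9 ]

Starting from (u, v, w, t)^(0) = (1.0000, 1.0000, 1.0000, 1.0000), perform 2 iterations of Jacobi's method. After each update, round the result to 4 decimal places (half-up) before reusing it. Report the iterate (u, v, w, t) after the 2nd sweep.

(0.7790, 0.8328, -0.2101, 0.8458)

Iteration 1:
  u = (6 - (-1)·1.0000 - (2)·1.0000 - (1)·1.0000) / (7) = 0.5714
  v = (10 - (2)·1.0000 - (2)·1.0000 - (3)·1.0000) / (8) = 0.3750
  w = (-8 - (-4)·1.0000 - (-4)·1.0000 - (-2)·1.0000) / (14) = 0.1429
  t = (9 - (-3)·1.0000 - (3)·1.0000 - (2)·1.0000) / (11) = 0.6364
Iteration 2:
  u = (6 - (-1)·0.3750 - (2)·0.1429 - (1)·0.6364) / (7) = 0.7790
  v = (10 - (2)·0.5714 - (2)·0.1429 - (3)·0.6364) / (8) = 0.8328
  w = (-8 - (-4)·0.5714 - (-4)·0.3750 - (-2)·0.6364) / (14) = -0.2101
  t = (9 - (-3)·0.5714 - (3)·0.3750 - (2)·0.1429) / (11) = 0.8458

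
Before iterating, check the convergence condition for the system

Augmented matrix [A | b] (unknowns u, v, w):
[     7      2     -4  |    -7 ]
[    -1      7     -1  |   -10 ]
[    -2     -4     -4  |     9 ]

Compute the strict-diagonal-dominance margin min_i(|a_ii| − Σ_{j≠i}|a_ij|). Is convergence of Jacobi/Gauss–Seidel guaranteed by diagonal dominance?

row 1: |7| − (2+4) = 1
row 2: |7| − (1+1) = 5
row 3: |-4| − (2+4) = -2
minimum over rows = -2 → not strictly diagonally dominant

-2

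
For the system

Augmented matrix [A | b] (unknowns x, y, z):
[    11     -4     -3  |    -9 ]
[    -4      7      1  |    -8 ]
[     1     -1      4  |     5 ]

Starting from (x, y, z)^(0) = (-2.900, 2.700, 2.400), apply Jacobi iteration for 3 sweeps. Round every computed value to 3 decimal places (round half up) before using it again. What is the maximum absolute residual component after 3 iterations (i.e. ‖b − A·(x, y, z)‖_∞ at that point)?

0.940

Iteration 1:
  x = (-9 - (-4)·2.700 - (-3)·2.400) / (11) = 0.818
  y = (-8 - (-4)·-2.900 - (1)·2.400) / (7) = -3.143
  z = (5 - (1)·-2.900 - (-1)·2.700) / (4) = 2.650
Iteration 2:
  x = (-9 - (-4)·-3.143 - (-3)·2.650) / (11) = -1.238
  y = (-8 - (-4)·0.818 - (1)·2.650) / (7) = -1.054
  z = (5 - (1)·0.818 - (-1)·-3.143) / (4) = 0.260
Iteration 3:
  x = (-9 - (-4)·-1.054 - (-3)·0.260) / (11) = -1.131
  y = (-8 - (-4)·-1.238 - (1)·0.260) / (7) = -1.887
  z = (5 - (1)·-1.238 - (-1)·-1.054) / (4) = 1.296
Residual b − A·x = (-0.219, -0.611, -0.940); ∞-norm = 0.940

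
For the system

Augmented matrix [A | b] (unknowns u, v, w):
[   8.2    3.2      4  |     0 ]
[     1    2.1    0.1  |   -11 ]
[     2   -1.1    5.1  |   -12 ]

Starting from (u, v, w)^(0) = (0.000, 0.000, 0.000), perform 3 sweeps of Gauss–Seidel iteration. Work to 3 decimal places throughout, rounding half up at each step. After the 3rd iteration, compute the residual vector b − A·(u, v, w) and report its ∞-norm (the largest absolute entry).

Iteration 1:
  u = (0 - (3.2)·0.000 - (4)·0.000) / (8.2) = 0.000
  v = (-11 - (1)·0.000 - (0.1)·0.000) / (2.1) = -5.238
  w = (-12 - (2)·0.000 - (-1.1)·-5.238) / (5.1) = -3.483
Iteration 2:
  u = (0 - (3.2)·-5.238 - (4)·-3.483) / (8.2) = 3.743
  v = (-11 - (1)·3.743 - (0.1)·-3.483) / (2.1) = -6.855
  w = (-12 - (2)·3.743 - (-1.1)·-6.855) / (5.1) = -5.299
Iteration 3:
  u = (0 - (3.2)·-6.855 - (4)·-5.299) / (8.2) = 5.260
  v = (-11 - (1)·5.260 - (0.1)·-5.299) / (2.1) = -7.491
  w = (-12 - (2)·5.260 - (-1.1)·-7.491) / (5.1) = -6.031
Residual b − A·x = (4.963, 0.074, -0.002); ∞-norm = 4.963

4.963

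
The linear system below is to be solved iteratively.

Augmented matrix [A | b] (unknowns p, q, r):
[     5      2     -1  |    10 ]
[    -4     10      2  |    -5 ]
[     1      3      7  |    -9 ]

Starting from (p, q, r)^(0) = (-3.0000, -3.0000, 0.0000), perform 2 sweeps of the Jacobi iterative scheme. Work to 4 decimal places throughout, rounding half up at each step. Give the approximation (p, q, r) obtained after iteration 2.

(2.7657, 0.6943, -1.0143)

Iteration 1:
  p = (10 - (2)·-3.0000 - (-1)·0.0000) / (5) = 3.2000
  q = (-5 - (-4)·-3.0000 - (2)·0.0000) / (10) = -1.7000
  r = (-9 - (1)·-3.0000 - (3)·-3.0000) / (7) = 0.4286
Iteration 2:
  p = (10 - (2)·-1.7000 - (-1)·0.4286) / (5) = 2.7657
  q = (-5 - (-4)·3.2000 - (2)·0.4286) / (10) = 0.6943
  r = (-9 - (1)·3.2000 - (3)·-1.7000) / (7) = -1.0143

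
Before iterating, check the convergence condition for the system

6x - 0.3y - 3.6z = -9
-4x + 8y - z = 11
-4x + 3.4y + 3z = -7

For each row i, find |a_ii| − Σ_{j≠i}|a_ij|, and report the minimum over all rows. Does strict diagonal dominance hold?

row 1: |6| − (0.3+3.6) = 2.1
row 2: |8| − (4+1) = 3
row 3: |3| − (4+3.4) = -4.4
minimum over rows = -4.4 → not strictly diagonally dominant

-4.4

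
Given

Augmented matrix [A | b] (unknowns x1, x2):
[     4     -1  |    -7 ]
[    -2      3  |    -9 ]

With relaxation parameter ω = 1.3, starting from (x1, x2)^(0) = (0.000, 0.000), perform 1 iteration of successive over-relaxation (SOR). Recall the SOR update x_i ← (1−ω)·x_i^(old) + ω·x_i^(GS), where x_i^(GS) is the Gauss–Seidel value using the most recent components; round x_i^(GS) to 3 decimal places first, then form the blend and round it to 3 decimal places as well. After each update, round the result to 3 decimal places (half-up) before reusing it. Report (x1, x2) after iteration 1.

Iteration 1:
  x1: GS value = (-7 - (-1)·0.000) / (4) = -1.750;  x1 ← (1−ω)·0.000 + ω·-1.750 = -2.275
  x2: GS value = (-9 - (-2)·-2.275) / (3) = -4.517;  x2 ← (1−ω)·0.000 + ω·-4.517 = -5.872

(-2.275, -5.872)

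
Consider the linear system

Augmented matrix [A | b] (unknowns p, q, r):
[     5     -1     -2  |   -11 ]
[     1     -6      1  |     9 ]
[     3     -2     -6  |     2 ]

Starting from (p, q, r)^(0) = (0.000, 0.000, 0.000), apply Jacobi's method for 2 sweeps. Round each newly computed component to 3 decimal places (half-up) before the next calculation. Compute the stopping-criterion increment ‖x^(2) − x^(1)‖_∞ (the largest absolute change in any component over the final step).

Iteration 1:
  p = (-11 - (-1)·0.000 - (-2)·0.000) / (5) = -2.200
  q = (9 - (1)·0.000 - (1)·0.000) / (-6) = -1.500
  r = (2 - (3)·0.000 - (-2)·0.000) / (-6) = -0.333
Iteration 2:
  p = (-11 - (-1)·-1.500 - (-2)·-0.333) / (5) = -2.633
  q = (9 - (1)·-2.200 - (1)·-0.333) / (-6) = -1.922
  r = (2 - (3)·-2.200 - (-2)·-1.500) / (-6) = -0.933
Change: (-0.433, -0.422, -0.600) → max |·| = 0.600

0.600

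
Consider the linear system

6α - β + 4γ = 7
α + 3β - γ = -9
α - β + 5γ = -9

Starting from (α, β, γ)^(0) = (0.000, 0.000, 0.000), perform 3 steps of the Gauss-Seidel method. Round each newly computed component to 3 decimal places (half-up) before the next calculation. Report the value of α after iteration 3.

Iteration 1:
  α = (7 - (-1)·0.000 - (4)·0.000) / (6) = 1.167
  β = (-9 - (1)·1.167 - (-1)·0.000) / (3) = -3.389
  γ = (-9 - (1)·1.167 - (-1)·-3.389) / (5) = -2.711
Iteration 2:
  α = (7 - (-1)·-3.389 - (4)·-2.711) / (6) = 2.409
  β = (-9 - (1)·2.409 - (-1)·-2.711) / (3) = -4.707
  γ = (-9 - (1)·2.409 - (-1)·-4.707) / (5) = -3.223
Iteration 3:
  α = (7 - (-1)·-4.707 - (4)·-3.223) / (6) = 2.531
  β = (-9 - (1)·2.531 - (-1)·-3.223) / (3) = -4.918
  γ = (-9 - (1)·2.531 - (-1)·-4.918) / (5) = -3.290

2.531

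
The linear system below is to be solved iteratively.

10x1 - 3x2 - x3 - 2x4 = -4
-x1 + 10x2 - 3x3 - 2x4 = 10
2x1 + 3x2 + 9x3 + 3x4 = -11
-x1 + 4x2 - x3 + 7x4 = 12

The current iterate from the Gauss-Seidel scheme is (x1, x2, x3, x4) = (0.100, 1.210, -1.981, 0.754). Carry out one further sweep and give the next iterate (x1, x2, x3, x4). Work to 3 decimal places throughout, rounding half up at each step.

One sweep:
  x1 = (-4 - (-3)·1.210 - (-1)·-1.981 - (-2)·0.754) / (10) = -0.084
  x2 = (10 - (-1)·-0.084 - (-3)·-1.981 - (-2)·0.754) / (10) = 0.548
  x3 = (-11 - (2)·-0.084 - (3)·0.548 - (3)·0.754) / (9) = -1.638
  x4 = (12 - (-1)·-0.084 - (4)·0.548 - (-1)·-1.638) / (7) = 1.155

(-0.084, 0.548, -1.638, 1.155)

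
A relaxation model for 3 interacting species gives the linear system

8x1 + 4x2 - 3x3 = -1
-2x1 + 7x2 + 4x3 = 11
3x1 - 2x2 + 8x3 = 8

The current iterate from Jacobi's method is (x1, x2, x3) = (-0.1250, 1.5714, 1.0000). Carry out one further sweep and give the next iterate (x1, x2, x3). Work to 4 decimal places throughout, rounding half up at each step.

(-0.5357, 0.9643, 1.4397)

One sweep:
  x1 = (-1 - (4)·1.5714 - (-3)·1.0000) / (8) = -0.5357
  x2 = (11 - (-2)·-0.1250 - (4)·1.0000) / (7) = 0.9643
  x3 = (8 - (3)·-0.1250 - (-2)·1.5714) / (8) = 1.4397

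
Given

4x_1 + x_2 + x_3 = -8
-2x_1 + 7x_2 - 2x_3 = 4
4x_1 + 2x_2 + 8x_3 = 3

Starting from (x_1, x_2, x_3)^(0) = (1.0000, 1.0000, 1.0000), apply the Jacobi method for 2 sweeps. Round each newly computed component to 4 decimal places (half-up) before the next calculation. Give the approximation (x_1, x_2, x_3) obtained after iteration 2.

Iteration 1:
  x_1 = (-8 - (1)·1.0000 - (1)·1.0000) / (4) = -2.5000
  x_2 = (4 - (-2)·1.0000 - (-2)·1.0000) / (7) = 1.1429
  x_3 = (3 - (4)·1.0000 - (2)·1.0000) / (8) = -0.3750
Iteration 2:
  x_1 = (-8 - (1)·1.1429 - (1)·-0.3750) / (4) = -2.1920
  x_2 = (4 - (-2)·-2.5000 - (-2)·-0.3750) / (7) = -0.2500
  x_3 = (3 - (4)·-2.5000 - (2)·1.1429) / (8) = 1.3393

(-2.1920, -0.2500, 1.3393)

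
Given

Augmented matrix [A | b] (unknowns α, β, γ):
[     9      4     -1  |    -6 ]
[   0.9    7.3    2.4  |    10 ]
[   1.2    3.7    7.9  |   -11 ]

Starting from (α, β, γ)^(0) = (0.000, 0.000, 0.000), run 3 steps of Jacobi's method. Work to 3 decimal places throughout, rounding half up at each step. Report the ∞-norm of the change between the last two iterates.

Iteration 1:
  α = (-6 - (4)·0.000 - (-1)·0.000) / (9) = -0.667
  β = (10 - (0.9)·0.000 - (2.4)·0.000) / (7.3) = 1.370
  γ = (-11 - (1.2)·0.000 - (3.7)·0.000) / (7.9) = -1.392
Iteration 2:
  α = (-6 - (4)·1.370 - (-1)·-1.392) / (9) = -1.430
  β = (10 - (0.9)·-0.667 - (2.4)·-1.392) / (7.3) = 1.910
  γ = (-11 - (1.2)·-0.667 - (3.7)·1.370) / (7.9) = -1.933
Iteration 3:
  α = (-6 - (4)·1.910 - (-1)·-1.933) / (9) = -1.730
  β = (10 - (0.9)·-1.430 - (2.4)·-1.933) / (7.3) = 2.182
  γ = (-11 - (1.2)·-1.430 - (3.7)·1.910) / (7.9) = -2.070
Change: (-0.300, 0.272, -0.137) → max |·| = 0.300

0.300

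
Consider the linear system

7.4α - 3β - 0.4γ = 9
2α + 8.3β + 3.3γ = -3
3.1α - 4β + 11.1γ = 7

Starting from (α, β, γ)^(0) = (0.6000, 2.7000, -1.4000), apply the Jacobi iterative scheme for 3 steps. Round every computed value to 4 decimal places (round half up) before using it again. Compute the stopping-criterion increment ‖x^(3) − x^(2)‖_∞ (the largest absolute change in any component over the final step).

Iteration 1:
  α = (9 - (-3)·2.7000 - (-0.4)·-1.4000) / (7.4) = 2.2351
  β = (-3 - (2)·0.6000 - (3.3)·-1.4000) / (8.3) = 0.0506
  γ = (7 - (3.1)·0.6000 - (-4)·2.7000) / (11.1) = 1.4360
Iteration 2:
  α = (9 - (-3)·0.0506 - (-0.4)·1.4360) / (7.4) = 1.3144
  β = (-3 - (2)·2.2351 - (3.3)·1.4360) / (8.3) = -1.4710
  γ = (7 - (3.1)·2.2351 - (-4)·0.0506) / (11.1) = 0.0246
Iteration 3:
  α = (9 - (-3)·-1.4710 - (-0.4)·0.0246) / (7.4) = 0.6212
  β = (-3 - (2)·1.3144 - (3.3)·0.0246) / (8.3) = -0.6879
  γ = (7 - (3.1)·1.3144 - (-4)·-1.4710) / (11.1) = -0.2665
Change: (-0.6932, 0.7831, -0.2911) → max |·| = 0.7831

0.7831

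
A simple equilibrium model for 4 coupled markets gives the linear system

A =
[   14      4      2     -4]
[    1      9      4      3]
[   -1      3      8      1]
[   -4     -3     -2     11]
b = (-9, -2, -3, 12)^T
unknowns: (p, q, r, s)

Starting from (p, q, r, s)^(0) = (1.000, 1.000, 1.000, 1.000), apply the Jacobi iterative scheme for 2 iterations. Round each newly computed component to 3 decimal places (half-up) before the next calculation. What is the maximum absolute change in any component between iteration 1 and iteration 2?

Iteration 1:
  p = (-9 - (4)·1.000 - (2)·1.000 - (-4)·1.000) / (14) = -0.786
  q = (-2 - (1)·1.000 - (4)·1.000 - (3)·1.000) / (9) = -1.111
  r = (-3 - (-1)·1.000 - (3)·1.000 - (1)·1.000) / (8) = -0.750
  s = (12 - (-4)·1.000 - (-3)·1.000 - (-2)·1.000) / (11) = 1.909
Iteration 2:
  p = (-9 - (4)·-1.111 - (2)·-0.750 - (-4)·1.909) / (14) = 0.327
  q = (-2 - (1)·-0.786 - (4)·-0.750 - (3)·1.909) / (9) = -0.438
  r = (-3 - (-1)·-0.786 - (3)·-1.111 - (1)·1.909) / (8) = -0.295
  s = (12 - (-4)·-0.786 - (-3)·-1.111 - (-2)·-0.750) / (11) = 0.366
Change: (1.113, 0.673, 0.455, -1.543) → max |·| = 1.543

1.543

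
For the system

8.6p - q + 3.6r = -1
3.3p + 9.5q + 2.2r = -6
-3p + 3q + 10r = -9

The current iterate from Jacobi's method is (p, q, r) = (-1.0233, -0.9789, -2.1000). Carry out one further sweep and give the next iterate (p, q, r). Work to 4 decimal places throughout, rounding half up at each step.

(0.6490, 0.2102, -0.9133)

One sweep:
  p = (-1 - (-1)·-0.9789 - (3.6)·-2.1000) / (8.6) = 0.6490
  q = (-6 - (3.3)·-1.0233 - (2.2)·-2.1000) / (9.5) = 0.2102
  r = (-9 - (-3)·-1.0233 - (3)·-0.9789) / (10) = -0.9133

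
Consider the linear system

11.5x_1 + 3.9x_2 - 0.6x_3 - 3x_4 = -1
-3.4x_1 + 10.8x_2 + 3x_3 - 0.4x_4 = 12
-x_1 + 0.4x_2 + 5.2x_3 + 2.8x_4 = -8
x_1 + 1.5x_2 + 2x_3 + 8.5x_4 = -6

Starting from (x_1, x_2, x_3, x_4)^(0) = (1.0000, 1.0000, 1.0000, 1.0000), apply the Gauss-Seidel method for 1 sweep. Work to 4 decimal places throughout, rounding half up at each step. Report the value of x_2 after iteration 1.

Iteration 1:
  x_1 = (-1 - (3.9)·1.0000 - (-0.6)·1.0000 - (-3)·1.0000) / (11.5) = -0.1130
  x_2 = (12 - (-3.4)·-0.1130 - (3)·1.0000 - (-0.4)·1.0000) / (10.8) = 0.8348
  x_3 = (-8 - (-1)·-0.1130 - (0.4)·0.8348 - (2.8)·1.0000) / (5.2) = -2.1629
  x_4 = (-6 - (1)·-0.1130 - (1.5)·0.8348 - (2)·-2.1629) / (8.5) = -0.3310

0.8348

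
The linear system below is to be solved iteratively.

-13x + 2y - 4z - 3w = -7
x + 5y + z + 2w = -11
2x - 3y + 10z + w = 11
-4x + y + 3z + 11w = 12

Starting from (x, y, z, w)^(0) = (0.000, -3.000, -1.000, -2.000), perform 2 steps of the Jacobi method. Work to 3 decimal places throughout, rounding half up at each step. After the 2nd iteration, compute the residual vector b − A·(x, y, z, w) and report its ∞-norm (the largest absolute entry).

Iteration 1:
  x = (-7 - (2)·-3.000 - (-4)·-1.000 - (-3)·-2.000) / (-13) = 0.846
  y = (-11 - (1)·0.000 - (1)·-1.000 - (2)·-2.000) / (5) = -1.200
  z = (11 - (2)·0.000 - (-3)·-3.000 - (1)·-2.000) / (10) = 0.400
  w = (12 - (-4)·0.000 - (1)·-3.000 - (3)·-1.000) / (11) = 1.636
Iteration 2:
  x = (-7 - (2)·-1.200 - (-4)·0.400 - (-3)·1.636) / (-13) = -0.147
  y = (-11 - (1)·0.846 - (1)·0.400 - (2)·1.636) / (5) = -3.104
  z = (11 - (2)·0.846 - (-3)·-1.200 - (1)·1.636) / (10) = 0.407
  w = (12 - (-4)·0.846 - (1)·-1.200 - (3)·0.400) / (11) = 1.399
Residual b − A·x = (3.122, 1.462, -3.487, -2.094); ∞-norm = 3.487

3.487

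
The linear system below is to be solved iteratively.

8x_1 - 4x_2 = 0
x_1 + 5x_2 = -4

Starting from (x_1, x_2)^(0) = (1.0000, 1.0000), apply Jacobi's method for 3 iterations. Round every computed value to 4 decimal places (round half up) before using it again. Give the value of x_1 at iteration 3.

-0.4500

Iteration 1:
  x_1 = (0 - (-4)·1.0000) / (8) = 0.5000
  x_2 = (-4 - (1)·1.0000) / (5) = -1.0000
Iteration 2:
  x_1 = (0 - (-4)·-1.0000) / (8) = -0.5000
  x_2 = (-4 - (1)·0.5000) / (5) = -0.9000
Iteration 3:
  x_1 = (0 - (-4)·-0.9000) / (8) = -0.4500
  x_2 = (-4 - (1)·-0.5000) / (5) = -0.7000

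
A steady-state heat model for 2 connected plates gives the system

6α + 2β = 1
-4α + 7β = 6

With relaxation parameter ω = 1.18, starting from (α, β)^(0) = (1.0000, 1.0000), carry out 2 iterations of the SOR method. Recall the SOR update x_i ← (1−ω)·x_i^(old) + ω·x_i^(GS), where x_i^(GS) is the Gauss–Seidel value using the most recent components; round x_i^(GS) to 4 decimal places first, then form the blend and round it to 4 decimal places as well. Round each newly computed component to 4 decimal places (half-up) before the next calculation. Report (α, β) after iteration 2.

Iteration 1:
  α: GS value = (1 - (2)·1.0000) / (6) = -0.1667;  α ← (1−ω)·1.0000 + ω·-0.1667 = -0.3767
  β: GS value = (6 - (-4)·-0.3767) / (7) = 0.6419;  β ← (1−ω)·1.0000 + ω·0.6419 = 0.5774
Iteration 2:
  α: GS value = (1 - (2)·0.5774) / (6) = -0.0258;  α ← (1−ω)·-0.3767 + ω·-0.0258 = 0.0374
  β: GS value = (6 - (-4)·0.0374) / (7) = 0.8785;  β ← (1−ω)·0.5774 + ω·0.8785 = 0.9327

(0.0374, 0.9327)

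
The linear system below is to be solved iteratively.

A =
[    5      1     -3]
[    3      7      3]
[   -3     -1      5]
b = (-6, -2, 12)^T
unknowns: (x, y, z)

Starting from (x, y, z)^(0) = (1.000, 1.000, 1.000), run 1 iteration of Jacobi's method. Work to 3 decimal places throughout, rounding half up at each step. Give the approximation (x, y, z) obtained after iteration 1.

Iteration 1:
  x = (-6 - (1)·1.000 - (-3)·1.000) / (5) = -0.800
  y = (-2 - (3)·1.000 - (3)·1.000) / (7) = -1.143
  z = (12 - (-3)·1.000 - (-1)·1.000) / (5) = 3.200

(-0.800, -1.143, 3.200)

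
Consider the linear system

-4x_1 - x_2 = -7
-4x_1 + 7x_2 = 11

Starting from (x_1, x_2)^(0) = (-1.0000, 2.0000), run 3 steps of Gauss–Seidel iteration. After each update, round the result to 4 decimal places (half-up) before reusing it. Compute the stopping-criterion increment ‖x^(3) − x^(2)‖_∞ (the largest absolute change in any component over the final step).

0.0102

Iteration 1:
  x_1 = (-7 - (-1)·2.0000) / (-4) = 1.2500
  x_2 = (11 - (-4)·1.2500) / (7) = 2.2857
Iteration 2:
  x_1 = (-7 - (-1)·2.2857) / (-4) = 1.1786
  x_2 = (11 - (-4)·1.1786) / (7) = 2.2449
Iteration 3:
  x_1 = (-7 - (-1)·2.2449) / (-4) = 1.1888
  x_2 = (11 - (-4)·1.1888) / (7) = 2.2507
Change: (0.0102, 0.0058) → max |·| = 0.0102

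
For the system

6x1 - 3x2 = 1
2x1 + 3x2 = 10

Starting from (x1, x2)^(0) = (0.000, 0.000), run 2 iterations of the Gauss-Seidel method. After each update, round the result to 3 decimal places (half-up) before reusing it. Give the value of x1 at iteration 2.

Iteration 1:
  x1 = (1 - (-3)·0.000) / (6) = 0.167
  x2 = (10 - (2)·0.167) / (3) = 3.222
Iteration 2:
  x1 = (1 - (-3)·3.222) / (6) = 1.778
  x2 = (10 - (2)·1.778) / (3) = 2.148

1.778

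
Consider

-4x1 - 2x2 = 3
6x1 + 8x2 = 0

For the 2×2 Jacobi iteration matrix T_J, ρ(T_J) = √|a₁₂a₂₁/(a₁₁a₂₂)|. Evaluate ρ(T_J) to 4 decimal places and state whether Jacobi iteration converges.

0.6124

a₁₂a₂₁/(a₁₁a₂₂) = (-2)·(6) / ((-4)·(8)) = 0.375000
ρ = √|0.375000| = √0.375000 = 0.6124
ρ < 1, so Jacobi converges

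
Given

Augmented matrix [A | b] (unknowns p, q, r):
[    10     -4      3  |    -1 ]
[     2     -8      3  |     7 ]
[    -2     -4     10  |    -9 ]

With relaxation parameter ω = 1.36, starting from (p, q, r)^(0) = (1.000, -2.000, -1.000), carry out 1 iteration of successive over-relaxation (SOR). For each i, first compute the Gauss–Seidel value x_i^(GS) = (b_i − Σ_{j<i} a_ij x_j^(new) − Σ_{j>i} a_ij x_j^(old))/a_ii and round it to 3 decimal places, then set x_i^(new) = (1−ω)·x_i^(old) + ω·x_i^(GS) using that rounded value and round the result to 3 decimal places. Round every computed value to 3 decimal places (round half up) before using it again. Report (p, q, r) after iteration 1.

Iteration 1:
  p: GS value = (-1 - (-4)·-2.000 - (3)·-1.000) / (10) = -0.600;  p ← (1−ω)·1.000 + ω·-0.600 = -1.176
  q: GS value = (7 - (2)·-1.176 - (3)·-1.000) / (-8) = -1.544;  q ← (1−ω)·-2.000 + ω·-1.544 = -1.380
  r: GS value = (-9 - (-2)·-1.176 - (-4)·-1.380) / (10) = -1.687;  r ← (1−ω)·-1.000 + ω·-1.687 = -1.934

(-1.176, -1.380, -1.934)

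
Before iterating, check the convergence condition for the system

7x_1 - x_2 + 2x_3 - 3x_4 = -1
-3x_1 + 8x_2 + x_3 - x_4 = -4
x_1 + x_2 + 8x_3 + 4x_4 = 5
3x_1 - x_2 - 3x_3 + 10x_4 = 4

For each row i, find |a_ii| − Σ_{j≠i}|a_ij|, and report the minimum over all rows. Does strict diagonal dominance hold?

row 1: |7| − (1+2+3) = 1
row 2: |8| − (3+1+1) = 3
row 3: |8| − (1+1+4) = 2
row 4: |10| − (3+1+3) = 3
minimum over rows = 1 → strictly diagonally dominant (convergence guaranteed)

1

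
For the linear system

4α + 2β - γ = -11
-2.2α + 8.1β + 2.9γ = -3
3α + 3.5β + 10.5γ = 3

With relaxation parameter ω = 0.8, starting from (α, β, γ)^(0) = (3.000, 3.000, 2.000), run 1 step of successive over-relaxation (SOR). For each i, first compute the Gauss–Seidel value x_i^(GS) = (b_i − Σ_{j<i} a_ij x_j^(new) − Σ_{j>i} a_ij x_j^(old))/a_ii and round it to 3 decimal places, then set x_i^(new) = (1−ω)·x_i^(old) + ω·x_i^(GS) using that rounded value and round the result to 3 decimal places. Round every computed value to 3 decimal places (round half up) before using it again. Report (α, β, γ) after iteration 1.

Iteration 1:
  α: GS value = (-11 - (2)·3.000 - (-1)·2.000) / (4) = -3.750;  α ← (1−ω)·3.000 + ω·-3.750 = -2.400
  β: GS value = (-3 - (-2.2)·-2.400 - (2.9)·2.000) / (8.1) = -1.738;  β ← (1−ω)·3.000 + ω·-1.738 = -0.790
  γ: GS value = (3 - (3)·-2.400 - (3.5)·-0.790) / (10.5) = 1.235;  γ ← (1−ω)·2.000 + ω·1.235 = 1.388

(-2.400, -0.790, 1.388)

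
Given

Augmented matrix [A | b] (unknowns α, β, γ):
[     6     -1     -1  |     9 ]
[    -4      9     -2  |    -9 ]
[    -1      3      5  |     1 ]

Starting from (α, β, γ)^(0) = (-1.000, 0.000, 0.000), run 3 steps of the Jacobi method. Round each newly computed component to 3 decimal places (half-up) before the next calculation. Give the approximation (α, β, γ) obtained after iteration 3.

(1.672, -0.137, 0.652)

Iteration 1:
  α = (9 - (-1)·0.000 - (-1)·0.000) / (6) = 1.500
  β = (-9 - (-4)·-1.000 - (-2)·0.000) / (9) = -1.444
  γ = (1 - (-1)·-1.000 - (3)·0.000) / (5) = 0.000
Iteration 2:
  α = (9 - (-1)·-1.444 - (-1)·0.000) / (6) = 1.259
  β = (-9 - (-4)·1.500 - (-2)·0.000) / (9) = -0.333
  γ = (1 - (-1)·1.500 - (3)·-1.444) / (5) = 1.366
Iteration 3:
  α = (9 - (-1)·-0.333 - (-1)·1.366) / (6) = 1.672
  β = (-9 - (-4)·1.259 - (-2)·1.366) / (9) = -0.137
  γ = (1 - (-1)·1.259 - (3)·-0.333) / (5) = 0.652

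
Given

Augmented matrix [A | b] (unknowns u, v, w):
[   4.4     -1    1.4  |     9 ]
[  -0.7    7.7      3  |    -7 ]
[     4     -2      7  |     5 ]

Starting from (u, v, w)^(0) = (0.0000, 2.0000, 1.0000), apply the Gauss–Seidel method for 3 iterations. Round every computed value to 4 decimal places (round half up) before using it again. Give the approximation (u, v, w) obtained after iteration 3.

Iteration 1:
  u = (9 - (-1)·2.0000 - (1.4)·1.0000) / (4.4) = 2.1818
  v = (-7 - (-0.7)·2.1818 - (3)·1.0000) / (7.7) = -1.1004
  w = (5 - (4)·2.1818 - (-2)·-1.1004) / (7) = -0.8469
Iteration 2:
  u = (9 - (-1)·-1.1004 - (1.4)·-0.8469) / (4.4) = 2.0648
  v = (-7 - (-0.7)·2.0648 - (3)·-0.8469) / (7.7) = -0.3914
  w = (5 - (4)·2.0648 - (-2)·-0.3914) / (7) = -0.5774
Iteration 3:
  u = (9 - (-1)·-0.3914 - (1.4)·-0.5774) / (4.4) = 2.1402
  v = (-7 - (-0.7)·2.1402 - (3)·-0.5774) / (7.7) = -0.4896
  w = (5 - (4)·2.1402 - (-2)·-0.4896) / (7) = -0.6486

(2.1402, -0.4896, -0.6486)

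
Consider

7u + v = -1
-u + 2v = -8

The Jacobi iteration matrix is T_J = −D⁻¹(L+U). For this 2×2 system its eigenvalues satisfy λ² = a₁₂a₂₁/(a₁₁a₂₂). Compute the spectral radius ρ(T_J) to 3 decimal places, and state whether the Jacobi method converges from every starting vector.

0.267

a₁₂a₂₁/(a₁₁a₂₂) = (1)·(-1) / ((7)·(2)) = -0.071429
ρ = √|-0.071429| = √0.071429 = 0.267
ρ < 1, so Jacobi converges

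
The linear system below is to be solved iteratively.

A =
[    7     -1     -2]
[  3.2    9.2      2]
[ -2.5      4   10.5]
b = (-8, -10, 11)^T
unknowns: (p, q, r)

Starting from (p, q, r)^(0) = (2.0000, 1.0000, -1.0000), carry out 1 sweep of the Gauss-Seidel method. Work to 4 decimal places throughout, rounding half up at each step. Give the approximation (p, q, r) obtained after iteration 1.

(-1.2857, -0.4224, 0.9024)

Iteration 1:
  p = (-8 - (-1)·1.0000 - (-2)·-1.0000) / (7) = -1.2857
  q = (-10 - (3.2)·-1.2857 - (2)·-1.0000) / (9.2) = -0.4224
  r = (11 - (-2.5)·-1.2857 - (4)·-0.4224) / (10.5) = 0.9024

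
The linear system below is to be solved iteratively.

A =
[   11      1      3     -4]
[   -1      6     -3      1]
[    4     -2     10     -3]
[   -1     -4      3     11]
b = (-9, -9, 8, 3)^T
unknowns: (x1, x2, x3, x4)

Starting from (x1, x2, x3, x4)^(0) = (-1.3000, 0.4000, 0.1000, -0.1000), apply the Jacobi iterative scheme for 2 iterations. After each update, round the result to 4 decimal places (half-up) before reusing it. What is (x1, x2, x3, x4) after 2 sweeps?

(-0.9427, -1.0135, 0.9191, -0.7844)

Iteration 1:
  x1 = (-9 - (1)·0.4000 - (3)·0.1000 - (-4)·-0.1000) / (11) = -0.9182
  x2 = (-9 - (-1)·-1.3000 - (-3)·0.1000 - (1)·-0.1000) / (6) = -1.6500
  x3 = (8 - (4)·-1.3000 - (-2)·0.4000 - (-3)·-0.1000) / (10) = 1.3700
  x4 = (3 - (-1)·-1.3000 - (-4)·0.4000 - (3)·0.1000) / (11) = 0.2727
Iteration 2:
  x1 = (-9 - (1)·-1.6500 - (3)·1.3700 - (-4)·0.2727) / (11) = -0.9427
  x2 = (-9 - (-1)·-0.9182 - (-3)·1.3700 - (1)·0.2727) / (6) = -1.0135
  x3 = (8 - (4)·-0.9182 - (-2)·-1.6500 - (-3)·0.2727) / (10) = 0.9191
  x4 = (3 - (-1)·-0.9182 - (-4)·-1.6500 - (3)·1.3700) / (11) = -0.7844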